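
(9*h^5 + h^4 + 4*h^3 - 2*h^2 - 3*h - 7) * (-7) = -63*h^5 - 7*h^4 - 28*h^3 + 14*h^2 + 21*h + 49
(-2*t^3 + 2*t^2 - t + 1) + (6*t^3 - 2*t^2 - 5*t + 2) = 4*t^3 - 6*t + 3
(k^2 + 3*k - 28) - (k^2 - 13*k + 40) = 16*k - 68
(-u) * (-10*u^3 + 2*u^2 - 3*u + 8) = 10*u^4 - 2*u^3 + 3*u^2 - 8*u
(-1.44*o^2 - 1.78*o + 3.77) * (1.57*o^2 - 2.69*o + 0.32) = -2.2608*o^4 + 1.079*o^3 + 10.2463*o^2 - 10.7109*o + 1.2064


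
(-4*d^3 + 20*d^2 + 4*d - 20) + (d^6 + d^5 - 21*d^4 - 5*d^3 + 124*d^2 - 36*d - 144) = d^6 + d^5 - 21*d^4 - 9*d^3 + 144*d^2 - 32*d - 164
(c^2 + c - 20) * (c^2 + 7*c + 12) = c^4 + 8*c^3 - c^2 - 128*c - 240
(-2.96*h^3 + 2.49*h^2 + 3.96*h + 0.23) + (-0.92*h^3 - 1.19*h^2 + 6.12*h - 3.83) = -3.88*h^3 + 1.3*h^2 + 10.08*h - 3.6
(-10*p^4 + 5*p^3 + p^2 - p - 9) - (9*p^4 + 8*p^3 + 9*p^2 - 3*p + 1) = -19*p^4 - 3*p^3 - 8*p^2 + 2*p - 10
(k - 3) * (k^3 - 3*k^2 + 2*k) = k^4 - 6*k^3 + 11*k^2 - 6*k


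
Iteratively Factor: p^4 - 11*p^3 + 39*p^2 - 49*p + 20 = (p - 4)*(p^3 - 7*p^2 + 11*p - 5) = (p - 4)*(p - 1)*(p^2 - 6*p + 5) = (p - 4)*(p - 1)^2*(p - 5)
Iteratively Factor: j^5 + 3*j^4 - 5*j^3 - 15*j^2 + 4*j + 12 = (j - 1)*(j^4 + 4*j^3 - j^2 - 16*j - 12) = (j - 2)*(j - 1)*(j^3 + 6*j^2 + 11*j + 6) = (j - 2)*(j - 1)*(j + 3)*(j^2 + 3*j + 2) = (j - 2)*(j - 1)*(j + 1)*(j + 3)*(j + 2)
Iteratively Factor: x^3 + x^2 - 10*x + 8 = (x - 1)*(x^2 + 2*x - 8) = (x - 2)*(x - 1)*(x + 4)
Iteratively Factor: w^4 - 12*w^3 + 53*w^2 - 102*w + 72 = (w - 4)*(w^3 - 8*w^2 + 21*w - 18) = (w - 4)*(w - 2)*(w^2 - 6*w + 9) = (w - 4)*(w - 3)*(w - 2)*(w - 3)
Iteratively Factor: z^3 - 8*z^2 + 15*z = (z - 3)*(z^2 - 5*z) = (z - 5)*(z - 3)*(z)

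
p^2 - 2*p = p*(p - 2)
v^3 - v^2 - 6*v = v*(v - 3)*(v + 2)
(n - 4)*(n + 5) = n^2 + n - 20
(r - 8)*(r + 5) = r^2 - 3*r - 40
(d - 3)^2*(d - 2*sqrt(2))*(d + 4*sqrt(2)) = d^4 - 6*d^3 + 2*sqrt(2)*d^3 - 12*sqrt(2)*d^2 - 7*d^2 + 18*sqrt(2)*d + 96*d - 144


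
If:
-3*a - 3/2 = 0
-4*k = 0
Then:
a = -1/2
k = 0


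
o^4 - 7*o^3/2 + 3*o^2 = o^2*(o - 2)*(o - 3/2)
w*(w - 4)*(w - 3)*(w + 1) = w^4 - 6*w^3 + 5*w^2 + 12*w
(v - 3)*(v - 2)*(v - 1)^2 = v^4 - 7*v^3 + 17*v^2 - 17*v + 6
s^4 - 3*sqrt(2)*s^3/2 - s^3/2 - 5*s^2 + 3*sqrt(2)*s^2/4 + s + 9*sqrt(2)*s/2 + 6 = (s - 2)*(s + 3/2)*(s - 2*sqrt(2))*(s + sqrt(2)/2)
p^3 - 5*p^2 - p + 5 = (p - 5)*(p - 1)*(p + 1)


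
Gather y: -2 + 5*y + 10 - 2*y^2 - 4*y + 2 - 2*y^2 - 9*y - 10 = -4*y^2 - 8*y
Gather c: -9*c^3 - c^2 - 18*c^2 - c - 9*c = -9*c^3 - 19*c^2 - 10*c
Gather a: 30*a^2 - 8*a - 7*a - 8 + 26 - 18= 30*a^2 - 15*a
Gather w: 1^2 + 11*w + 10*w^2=10*w^2 + 11*w + 1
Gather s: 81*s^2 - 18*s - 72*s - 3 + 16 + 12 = 81*s^2 - 90*s + 25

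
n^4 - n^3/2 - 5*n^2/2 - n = n*(n - 2)*(n + 1/2)*(n + 1)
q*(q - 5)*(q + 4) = q^3 - q^2 - 20*q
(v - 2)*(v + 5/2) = v^2 + v/2 - 5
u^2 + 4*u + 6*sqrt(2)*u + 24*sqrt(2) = (u + 4)*(u + 6*sqrt(2))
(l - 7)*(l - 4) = l^2 - 11*l + 28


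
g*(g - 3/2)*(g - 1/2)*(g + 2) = g^4 - 13*g^2/4 + 3*g/2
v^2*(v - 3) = v^3 - 3*v^2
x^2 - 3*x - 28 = (x - 7)*(x + 4)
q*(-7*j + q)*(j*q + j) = -7*j^2*q^2 - 7*j^2*q + j*q^3 + j*q^2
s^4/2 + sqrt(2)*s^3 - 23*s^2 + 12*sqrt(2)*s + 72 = (s/2 + sqrt(2)/2)*(s - 3*sqrt(2))*(s - 2*sqrt(2))*(s + 6*sqrt(2))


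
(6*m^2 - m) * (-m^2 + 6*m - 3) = -6*m^4 + 37*m^3 - 24*m^2 + 3*m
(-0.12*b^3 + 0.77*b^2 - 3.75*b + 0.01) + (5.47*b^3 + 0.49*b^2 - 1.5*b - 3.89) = 5.35*b^3 + 1.26*b^2 - 5.25*b - 3.88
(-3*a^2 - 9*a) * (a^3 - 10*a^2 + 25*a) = -3*a^5 + 21*a^4 + 15*a^3 - 225*a^2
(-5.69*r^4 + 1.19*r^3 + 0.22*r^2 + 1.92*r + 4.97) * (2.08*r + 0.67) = -11.8352*r^5 - 1.3371*r^4 + 1.2549*r^3 + 4.141*r^2 + 11.624*r + 3.3299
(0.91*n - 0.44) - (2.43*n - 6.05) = 5.61 - 1.52*n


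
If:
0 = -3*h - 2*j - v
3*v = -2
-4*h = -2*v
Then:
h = -1/3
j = 5/6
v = -2/3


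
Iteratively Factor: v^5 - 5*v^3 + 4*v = (v + 1)*(v^4 - v^3 - 4*v^2 + 4*v) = v*(v + 1)*(v^3 - v^2 - 4*v + 4) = v*(v - 1)*(v + 1)*(v^2 - 4) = v*(v - 1)*(v + 1)*(v + 2)*(v - 2)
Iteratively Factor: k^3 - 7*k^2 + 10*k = (k)*(k^2 - 7*k + 10) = k*(k - 2)*(k - 5)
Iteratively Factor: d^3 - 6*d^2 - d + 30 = (d + 2)*(d^2 - 8*d + 15) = (d - 3)*(d + 2)*(d - 5)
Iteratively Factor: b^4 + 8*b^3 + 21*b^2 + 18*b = (b + 3)*(b^3 + 5*b^2 + 6*b) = (b + 2)*(b + 3)*(b^2 + 3*b) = (b + 2)*(b + 3)^2*(b)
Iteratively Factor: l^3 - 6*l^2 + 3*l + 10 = (l - 2)*(l^2 - 4*l - 5) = (l - 5)*(l - 2)*(l + 1)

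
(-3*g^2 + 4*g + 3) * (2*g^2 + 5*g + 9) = -6*g^4 - 7*g^3 - g^2 + 51*g + 27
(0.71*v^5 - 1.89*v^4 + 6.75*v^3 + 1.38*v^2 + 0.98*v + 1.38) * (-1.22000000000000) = -0.8662*v^5 + 2.3058*v^4 - 8.235*v^3 - 1.6836*v^2 - 1.1956*v - 1.6836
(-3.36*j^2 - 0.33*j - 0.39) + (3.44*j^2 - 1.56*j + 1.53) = 0.0800000000000001*j^2 - 1.89*j + 1.14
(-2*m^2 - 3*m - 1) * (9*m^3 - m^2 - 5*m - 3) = -18*m^5 - 25*m^4 + 4*m^3 + 22*m^2 + 14*m + 3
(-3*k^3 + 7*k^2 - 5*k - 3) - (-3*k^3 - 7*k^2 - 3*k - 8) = 14*k^2 - 2*k + 5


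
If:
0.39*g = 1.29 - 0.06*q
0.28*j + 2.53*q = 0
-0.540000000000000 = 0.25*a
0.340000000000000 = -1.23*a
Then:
No Solution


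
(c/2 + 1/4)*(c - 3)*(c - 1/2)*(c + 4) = c^4/2 + c^3/2 - 49*c^2/8 - c/8 + 3/2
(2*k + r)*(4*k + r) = 8*k^2 + 6*k*r + r^2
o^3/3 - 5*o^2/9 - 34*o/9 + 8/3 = (o/3 + 1)*(o - 4)*(o - 2/3)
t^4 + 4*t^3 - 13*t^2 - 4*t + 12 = (t - 2)*(t - 1)*(t + 1)*(t + 6)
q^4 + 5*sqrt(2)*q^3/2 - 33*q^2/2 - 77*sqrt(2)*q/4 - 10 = (q - 5*sqrt(2)/2)*(q + sqrt(2)/2)^2*(q + 4*sqrt(2))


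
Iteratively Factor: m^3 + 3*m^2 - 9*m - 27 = (m + 3)*(m^2 - 9) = (m - 3)*(m + 3)*(m + 3)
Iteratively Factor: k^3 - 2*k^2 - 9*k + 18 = (k + 3)*(k^2 - 5*k + 6) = (k - 3)*(k + 3)*(k - 2)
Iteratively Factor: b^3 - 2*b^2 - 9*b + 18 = (b + 3)*(b^2 - 5*b + 6) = (b - 2)*(b + 3)*(b - 3)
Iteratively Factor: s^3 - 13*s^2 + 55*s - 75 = (s - 5)*(s^2 - 8*s + 15) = (s - 5)^2*(s - 3)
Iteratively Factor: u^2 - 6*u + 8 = (u - 2)*(u - 4)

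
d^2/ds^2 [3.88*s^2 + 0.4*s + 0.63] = 7.76000000000000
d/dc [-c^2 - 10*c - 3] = -2*c - 10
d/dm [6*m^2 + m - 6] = 12*m + 1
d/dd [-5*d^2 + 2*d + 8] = 2 - 10*d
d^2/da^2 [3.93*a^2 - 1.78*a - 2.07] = 7.86000000000000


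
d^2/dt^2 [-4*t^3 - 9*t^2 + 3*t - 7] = -24*t - 18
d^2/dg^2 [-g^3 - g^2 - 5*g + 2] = -6*g - 2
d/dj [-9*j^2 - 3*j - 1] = -18*j - 3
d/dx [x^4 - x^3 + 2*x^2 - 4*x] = 4*x^3 - 3*x^2 + 4*x - 4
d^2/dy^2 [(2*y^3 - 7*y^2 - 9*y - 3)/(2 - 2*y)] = (-2*y^3 + 6*y^2 - 6*y + 19)/(y^3 - 3*y^2 + 3*y - 1)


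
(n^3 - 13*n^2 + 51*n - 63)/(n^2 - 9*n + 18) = (n^2 - 10*n + 21)/(n - 6)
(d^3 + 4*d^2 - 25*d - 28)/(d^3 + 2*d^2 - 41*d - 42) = (d - 4)/(d - 6)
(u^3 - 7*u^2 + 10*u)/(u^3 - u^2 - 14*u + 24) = u*(u - 5)/(u^2 + u - 12)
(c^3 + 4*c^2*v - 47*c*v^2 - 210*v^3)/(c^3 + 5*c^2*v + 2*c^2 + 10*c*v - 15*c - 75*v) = (c^2 - c*v - 42*v^2)/(c^2 + 2*c - 15)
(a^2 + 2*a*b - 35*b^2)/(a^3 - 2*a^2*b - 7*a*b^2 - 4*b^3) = (-a^2 - 2*a*b + 35*b^2)/(-a^3 + 2*a^2*b + 7*a*b^2 + 4*b^3)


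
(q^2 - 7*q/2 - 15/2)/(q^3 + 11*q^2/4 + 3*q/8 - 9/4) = 4*(q - 5)/(4*q^2 + 5*q - 6)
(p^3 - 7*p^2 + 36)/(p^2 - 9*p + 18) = p + 2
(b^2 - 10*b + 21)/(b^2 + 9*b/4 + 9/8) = 8*(b^2 - 10*b + 21)/(8*b^2 + 18*b + 9)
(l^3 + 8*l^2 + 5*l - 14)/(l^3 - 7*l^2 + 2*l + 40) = (l^2 + 6*l - 7)/(l^2 - 9*l + 20)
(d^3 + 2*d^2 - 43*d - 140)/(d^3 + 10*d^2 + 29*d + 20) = (d - 7)/(d + 1)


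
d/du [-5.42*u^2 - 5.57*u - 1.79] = -10.84*u - 5.57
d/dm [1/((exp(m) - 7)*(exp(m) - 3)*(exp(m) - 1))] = -((exp(m) - 7)*(exp(m) - 3) + (exp(m) - 7)*(exp(m) - 1) + (exp(m) - 3)*(exp(m) - 1))/(4*(exp(m) - 7)^2*(exp(m) - 3)^2*sinh(m/2)^2)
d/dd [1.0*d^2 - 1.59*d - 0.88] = 2.0*d - 1.59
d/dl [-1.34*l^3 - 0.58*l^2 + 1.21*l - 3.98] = -4.02*l^2 - 1.16*l + 1.21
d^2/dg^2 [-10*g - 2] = 0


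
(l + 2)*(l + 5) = l^2 + 7*l + 10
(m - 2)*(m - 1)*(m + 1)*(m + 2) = m^4 - 5*m^2 + 4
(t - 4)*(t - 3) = t^2 - 7*t + 12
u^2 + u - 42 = (u - 6)*(u + 7)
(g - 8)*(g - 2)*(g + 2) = g^3 - 8*g^2 - 4*g + 32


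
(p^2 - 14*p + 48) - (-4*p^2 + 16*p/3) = 5*p^2 - 58*p/3 + 48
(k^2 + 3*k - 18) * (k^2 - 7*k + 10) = k^4 - 4*k^3 - 29*k^2 + 156*k - 180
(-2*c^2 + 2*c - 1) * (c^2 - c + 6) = -2*c^4 + 4*c^3 - 15*c^2 + 13*c - 6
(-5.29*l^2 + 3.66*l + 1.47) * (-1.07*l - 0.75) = 5.6603*l^3 + 0.0512999999999999*l^2 - 4.3179*l - 1.1025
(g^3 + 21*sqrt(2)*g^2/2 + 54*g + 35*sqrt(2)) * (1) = g^3 + 21*sqrt(2)*g^2/2 + 54*g + 35*sqrt(2)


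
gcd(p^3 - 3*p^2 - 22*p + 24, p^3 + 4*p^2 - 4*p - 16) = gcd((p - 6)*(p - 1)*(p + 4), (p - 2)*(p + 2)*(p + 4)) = p + 4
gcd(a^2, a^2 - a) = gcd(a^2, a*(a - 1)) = a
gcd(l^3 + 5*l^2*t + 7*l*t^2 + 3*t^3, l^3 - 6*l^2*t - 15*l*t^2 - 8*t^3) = l^2 + 2*l*t + t^2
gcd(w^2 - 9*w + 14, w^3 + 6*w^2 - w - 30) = w - 2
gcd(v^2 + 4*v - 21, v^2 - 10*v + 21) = v - 3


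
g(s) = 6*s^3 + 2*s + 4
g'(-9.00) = 1460.00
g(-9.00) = -4388.00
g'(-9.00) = 1460.00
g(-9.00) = -4388.00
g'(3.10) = 174.98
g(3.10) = 188.95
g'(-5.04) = 459.23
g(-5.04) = -774.22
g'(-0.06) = 2.06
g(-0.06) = 3.88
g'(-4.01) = 291.44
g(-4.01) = -390.91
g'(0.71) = 11.07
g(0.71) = 7.57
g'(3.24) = 190.96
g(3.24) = 214.55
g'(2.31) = 98.05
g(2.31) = 82.58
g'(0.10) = 2.18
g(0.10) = 4.21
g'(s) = 18*s^2 + 2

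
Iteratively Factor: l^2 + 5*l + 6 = (l + 3)*(l + 2)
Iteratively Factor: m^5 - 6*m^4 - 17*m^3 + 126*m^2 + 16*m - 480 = (m - 5)*(m^4 - m^3 - 22*m^2 + 16*m + 96) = (m - 5)*(m - 3)*(m^3 + 2*m^2 - 16*m - 32) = (m - 5)*(m - 4)*(m - 3)*(m^2 + 6*m + 8) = (m - 5)*(m - 4)*(m - 3)*(m + 4)*(m + 2)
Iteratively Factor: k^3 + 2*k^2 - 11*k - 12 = (k + 4)*(k^2 - 2*k - 3) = (k - 3)*(k + 4)*(k + 1)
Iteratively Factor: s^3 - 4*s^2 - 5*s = (s + 1)*(s^2 - 5*s) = s*(s + 1)*(s - 5)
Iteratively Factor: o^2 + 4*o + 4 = (o + 2)*(o + 2)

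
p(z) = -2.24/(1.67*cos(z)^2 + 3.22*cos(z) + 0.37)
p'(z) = -2.24*(3.34*sin(z)*cos(z) + 3.22*sin(z))/(1.67*cos(z)^2 + 3.22*cos(z) + 0.37)^2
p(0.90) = -0.74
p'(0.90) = -1.02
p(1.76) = 12.69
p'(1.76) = -182.97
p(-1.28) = -1.57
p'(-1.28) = 4.38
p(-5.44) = -0.69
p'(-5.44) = -0.86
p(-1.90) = 4.51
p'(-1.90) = 18.41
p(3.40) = 1.89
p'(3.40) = -0.00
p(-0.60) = -0.54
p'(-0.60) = 0.44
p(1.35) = -1.94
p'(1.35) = -6.47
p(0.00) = -0.43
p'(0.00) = 0.00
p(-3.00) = 1.90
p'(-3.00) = -0.02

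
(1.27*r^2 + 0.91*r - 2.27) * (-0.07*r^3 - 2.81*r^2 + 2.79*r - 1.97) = -0.0889*r^5 - 3.6324*r^4 + 1.1451*r^3 + 6.4157*r^2 - 8.126*r + 4.4719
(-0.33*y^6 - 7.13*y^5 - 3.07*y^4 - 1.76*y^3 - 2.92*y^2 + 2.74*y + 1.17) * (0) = 0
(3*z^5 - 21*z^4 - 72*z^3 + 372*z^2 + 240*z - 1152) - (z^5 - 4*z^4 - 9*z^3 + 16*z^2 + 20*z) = 2*z^5 - 17*z^4 - 63*z^3 + 356*z^2 + 220*z - 1152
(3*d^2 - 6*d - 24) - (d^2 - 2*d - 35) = 2*d^2 - 4*d + 11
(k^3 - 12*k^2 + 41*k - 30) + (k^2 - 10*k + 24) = k^3 - 11*k^2 + 31*k - 6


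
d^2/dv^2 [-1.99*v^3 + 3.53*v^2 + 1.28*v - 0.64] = 7.06 - 11.94*v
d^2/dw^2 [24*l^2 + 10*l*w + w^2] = 2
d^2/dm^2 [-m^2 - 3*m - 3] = -2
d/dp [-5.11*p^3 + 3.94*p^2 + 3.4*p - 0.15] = -15.33*p^2 + 7.88*p + 3.4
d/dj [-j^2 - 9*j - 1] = -2*j - 9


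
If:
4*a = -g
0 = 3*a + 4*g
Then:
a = 0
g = 0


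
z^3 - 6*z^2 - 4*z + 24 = (z - 6)*(z - 2)*(z + 2)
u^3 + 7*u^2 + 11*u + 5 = (u + 1)^2*(u + 5)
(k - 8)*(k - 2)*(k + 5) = k^3 - 5*k^2 - 34*k + 80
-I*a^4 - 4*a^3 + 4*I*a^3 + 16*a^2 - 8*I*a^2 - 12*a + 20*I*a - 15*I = (a - 3)*(a - 5*I)*(a + I)*(-I*a + I)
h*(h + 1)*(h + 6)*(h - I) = h^4 + 7*h^3 - I*h^3 + 6*h^2 - 7*I*h^2 - 6*I*h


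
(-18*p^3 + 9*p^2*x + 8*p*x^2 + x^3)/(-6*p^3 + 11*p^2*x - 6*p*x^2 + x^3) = (18*p^2 + 9*p*x + x^2)/(6*p^2 - 5*p*x + x^2)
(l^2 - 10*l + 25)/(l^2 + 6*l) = (l^2 - 10*l + 25)/(l*(l + 6))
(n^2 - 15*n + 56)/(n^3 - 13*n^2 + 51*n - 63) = (n - 8)/(n^2 - 6*n + 9)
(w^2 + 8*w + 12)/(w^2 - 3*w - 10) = (w + 6)/(w - 5)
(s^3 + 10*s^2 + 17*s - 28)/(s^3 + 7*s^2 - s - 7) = (s + 4)/(s + 1)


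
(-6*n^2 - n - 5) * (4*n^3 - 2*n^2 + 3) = -24*n^5 + 8*n^4 - 18*n^3 - 8*n^2 - 3*n - 15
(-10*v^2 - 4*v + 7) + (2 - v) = -10*v^2 - 5*v + 9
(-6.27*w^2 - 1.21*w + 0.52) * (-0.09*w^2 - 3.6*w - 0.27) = 0.5643*w^4 + 22.6809*w^3 + 6.0021*w^2 - 1.5453*w - 0.1404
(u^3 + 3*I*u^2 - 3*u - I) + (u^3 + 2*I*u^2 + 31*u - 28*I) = 2*u^3 + 5*I*u^2 + 28*u - 29*I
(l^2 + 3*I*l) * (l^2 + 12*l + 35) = l^4 + 12*l^3 + 3*I*l^3 + 35*l^2 + 36*I*l^2 + 105*I*l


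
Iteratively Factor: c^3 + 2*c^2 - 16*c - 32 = (c - 4)*(c^2 + 6*c + 8) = (c - 4)*(c + 4)*(c + 2)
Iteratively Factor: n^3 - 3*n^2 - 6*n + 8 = (n + 2)*(n^2 - 5*n + 4) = (n - 1)*(n + 2)*(n - 4)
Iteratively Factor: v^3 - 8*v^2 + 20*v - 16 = (v - 2)*(v^2 - 6*v + 8) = (v - 4)*(v - 2)*(v - 2)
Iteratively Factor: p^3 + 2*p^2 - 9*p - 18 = (p + 3)*(p^2 - p - 6) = (p - 3)*(p + 3)*(p + 2)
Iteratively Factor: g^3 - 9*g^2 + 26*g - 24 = (g - 4)*(g^2 - 5*g + 6) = (g - 4)*(g - 3)*(g - 2)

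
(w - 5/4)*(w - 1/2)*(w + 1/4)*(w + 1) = w^4 - w^3/2 - 21*w^2/16 + 11*w/32 + 5/32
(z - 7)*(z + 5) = z^2 - 2*z - 35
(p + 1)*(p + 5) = p^2 + 6*p + 5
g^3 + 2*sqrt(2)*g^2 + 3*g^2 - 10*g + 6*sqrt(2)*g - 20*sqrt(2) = (g - 2)*(g + 5)*(g + 2*sqrt(2))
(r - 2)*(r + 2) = r^2 - 4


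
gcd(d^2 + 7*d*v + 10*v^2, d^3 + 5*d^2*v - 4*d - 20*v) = d + 5*v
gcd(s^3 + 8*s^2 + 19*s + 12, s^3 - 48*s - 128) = s + 4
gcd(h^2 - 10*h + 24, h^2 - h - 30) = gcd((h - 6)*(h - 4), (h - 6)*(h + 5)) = h - 6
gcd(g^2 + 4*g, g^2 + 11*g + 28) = g + 4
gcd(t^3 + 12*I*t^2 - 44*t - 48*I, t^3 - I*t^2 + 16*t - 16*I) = t + 4*I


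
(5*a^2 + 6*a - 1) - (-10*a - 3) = 5*a^2 + 16*a + 2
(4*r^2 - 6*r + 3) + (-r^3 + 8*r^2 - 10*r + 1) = -r^3 + 12*r^2 - 16*r + 4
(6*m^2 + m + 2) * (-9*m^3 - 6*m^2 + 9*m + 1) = -54*m^5 - 45*m^4 + 30*m^3 + 3*m^2 + 19*m + 2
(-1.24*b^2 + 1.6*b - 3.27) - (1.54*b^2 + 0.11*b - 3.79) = -2.78*b^2 + 1.49*b + 0.52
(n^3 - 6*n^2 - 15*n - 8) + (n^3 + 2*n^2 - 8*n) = 2*n^3 - 4*n^2 - 23*n - 8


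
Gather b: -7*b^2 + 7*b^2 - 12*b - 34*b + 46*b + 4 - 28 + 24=0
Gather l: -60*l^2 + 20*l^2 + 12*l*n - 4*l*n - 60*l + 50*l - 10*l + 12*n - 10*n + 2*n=-40*l^2 + l*(8*n - 20) + 4*n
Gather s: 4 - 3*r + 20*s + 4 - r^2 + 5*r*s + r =-r^2 - 2*r + s*(5*r + 20) + 8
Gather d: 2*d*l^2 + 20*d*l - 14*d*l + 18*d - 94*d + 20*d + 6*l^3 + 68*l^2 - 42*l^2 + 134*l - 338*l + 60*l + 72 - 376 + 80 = d*(2*l^2 + 6*l - 56) + 6*l^3 + 26*l^2 - 144*l - 224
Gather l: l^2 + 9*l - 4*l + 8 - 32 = l^2 + 5*l - 24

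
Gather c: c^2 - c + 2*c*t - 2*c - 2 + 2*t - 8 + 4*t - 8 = c^2 + c*(2*t - 3) + 6*t - 18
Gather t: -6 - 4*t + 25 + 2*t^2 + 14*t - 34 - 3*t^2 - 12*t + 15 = -t^2 - 2*t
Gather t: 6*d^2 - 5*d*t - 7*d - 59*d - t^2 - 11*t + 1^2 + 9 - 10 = 6*d^2 - 66*d - t^2 + t*(-5*d - 11)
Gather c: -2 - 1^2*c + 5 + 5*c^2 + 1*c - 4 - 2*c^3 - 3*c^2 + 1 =-2*c^3 + 2*c^2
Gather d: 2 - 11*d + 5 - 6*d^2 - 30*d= -6*d^2 - 41*d + 7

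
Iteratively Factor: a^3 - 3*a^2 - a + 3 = (a - 1)*(a^2 - 2*a - 3) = (a - 1)*(a + 1)*(a - 3)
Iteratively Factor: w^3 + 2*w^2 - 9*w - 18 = (w + 2)*(w^2 - 9) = (w - 3)*(w + 2)*(w + 3)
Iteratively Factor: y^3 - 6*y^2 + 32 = (y - 4)*(y^2 - 2*y - 8) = (y - 4)*(y + 2)*(y - 4)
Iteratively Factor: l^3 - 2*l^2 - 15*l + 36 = (l + 4)*(l^2 - 6*l + 9) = (l - 3)*(l + 4)*(l - 3)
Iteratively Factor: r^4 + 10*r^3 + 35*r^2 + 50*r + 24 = (r + 1)*(r^3 + 9*r^2 + 26*r + 24) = (r + 1)*(r + 2)*(r^2 + 7*r + 12) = (r + 1)*(r + 2)*(r + 4)*(r + 3)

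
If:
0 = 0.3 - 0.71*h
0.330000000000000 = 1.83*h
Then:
No Solution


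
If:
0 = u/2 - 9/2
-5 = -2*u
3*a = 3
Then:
No Solution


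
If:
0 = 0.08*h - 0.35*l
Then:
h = 4.375*l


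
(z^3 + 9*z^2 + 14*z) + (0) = z^3 + 9*z^2 + 14*z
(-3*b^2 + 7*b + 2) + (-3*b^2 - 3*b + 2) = -6*b^2 + 4*b + 4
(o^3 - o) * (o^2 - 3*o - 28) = o^5 - 3*o^4 - 29*o^3 + 3*o^2 + 28*o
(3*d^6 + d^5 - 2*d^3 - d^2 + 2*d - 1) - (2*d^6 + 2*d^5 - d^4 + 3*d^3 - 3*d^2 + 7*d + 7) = d^6 - d^5 + d^4 - 5*d^3 + 2*d^2 - 5*d - 8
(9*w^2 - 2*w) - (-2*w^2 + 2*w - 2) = 11*w^2 - 4*w + 2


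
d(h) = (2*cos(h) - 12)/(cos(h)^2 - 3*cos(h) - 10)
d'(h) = (2*sin(h)*cos(h) - 3*sin(h))*(2*cos(h) - 12)/(cos(h)^2 - 3*cos(h) - 10)^2 - 2*sin(h)/(cos(h)^2 - 3*cos(h) - 10) = 2*(cos(h)^2 - 12*cos(h) + 28)*sin(h)/(sin(h)^2 + 3*cos(h) + 9)^2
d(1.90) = 1.42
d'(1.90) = 0.76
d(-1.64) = 1.24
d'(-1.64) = -0.60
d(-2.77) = 2.19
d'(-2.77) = -0.72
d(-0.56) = 0.87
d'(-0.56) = -0.14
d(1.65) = 1.25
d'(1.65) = 0.61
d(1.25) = 1.05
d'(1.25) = 0.39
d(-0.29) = 0.84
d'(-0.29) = -0.07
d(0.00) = 0.83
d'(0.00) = 0.00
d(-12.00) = 0.87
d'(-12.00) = 0.14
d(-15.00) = 1.89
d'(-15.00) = -0.96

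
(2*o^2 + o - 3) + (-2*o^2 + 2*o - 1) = 3*o - 4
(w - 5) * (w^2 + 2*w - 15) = w^3 - 3*w^2 - 25*w + 75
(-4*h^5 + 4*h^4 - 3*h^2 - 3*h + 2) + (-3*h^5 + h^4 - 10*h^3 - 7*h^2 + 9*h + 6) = -7*h^5 + 5*h^4 - 10*h^3 - 10*h^2 + 6*h + 8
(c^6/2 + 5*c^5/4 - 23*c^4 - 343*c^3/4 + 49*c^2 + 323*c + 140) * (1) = c^6/2 + 5*c^5/4 - 23*c^4 - 343*c^3/4 + 49*c^2 + 323*c + 140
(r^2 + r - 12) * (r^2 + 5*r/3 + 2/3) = r^4 + 8*r^3/3 - 29*r^2/3 - 58*r/3 - 8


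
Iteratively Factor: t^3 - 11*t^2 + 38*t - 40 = (t - 5)*(t^2 - 6*t + 8) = (t - 5)*(t - 2)*(t - 4)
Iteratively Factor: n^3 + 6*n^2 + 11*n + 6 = (n + 3)*(n^2 + 3*n + 2) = (n + 1)*(n + 3)*(n + 2)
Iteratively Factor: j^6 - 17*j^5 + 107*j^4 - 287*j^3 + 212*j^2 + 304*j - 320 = (j - 4)*(j^5 - 13*j^4 + 55*j^3 - 67*j^2 - 56*j + 80) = (j - 5)*(j - 4)*(j^4 - 8*j^3 + 15*j^2 + 8*j - 16) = (j - 5)*(j - 4)*(j - 1)*(j^3 - 7*j^2 + 8*j + 16) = (j - 5)*(j - 4)*(j - 1)*(j + 1)*(j^2 - 8*j + 16) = (j - 5)*(j - 4)^2*(j - 1)*(j + 1)*(j - 4)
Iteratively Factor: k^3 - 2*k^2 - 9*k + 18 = (k + 3)*(k^2 - 5*k + 6) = (k - 2)*(k + 3)*(k - 3)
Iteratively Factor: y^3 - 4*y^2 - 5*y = (y + 1)*(y^2 - 5*y) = (y - 5)*(y + 1)*(y)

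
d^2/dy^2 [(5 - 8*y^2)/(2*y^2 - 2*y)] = (-8*y^3 + 15*y^2 - 15*y + 5)/(y^3*(y^3 - 3*y^2 + 3*y - 1))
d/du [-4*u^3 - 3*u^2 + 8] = 6*u*(-2*u - 1)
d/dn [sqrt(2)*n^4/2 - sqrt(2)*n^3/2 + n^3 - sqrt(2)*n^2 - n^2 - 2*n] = 2*sqrt(2)*n^3 - 3*sqrt(2)*n^2/2 + 3*n^2 - 2*sqrt(2)*n - 2*n - 2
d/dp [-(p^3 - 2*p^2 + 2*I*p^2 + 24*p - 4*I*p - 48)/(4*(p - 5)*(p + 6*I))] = (-p^2 + 10*p - 10 - 12*I)/(4*(p^2 - 10*p + 25))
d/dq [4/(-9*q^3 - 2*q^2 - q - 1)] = 4*(27*q^2 + 4*q + 1)/(9*q^3 + 2*q^2 + q + 1)^2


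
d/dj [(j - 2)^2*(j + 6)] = (j - 2)*(3*j + 10)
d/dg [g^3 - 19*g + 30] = 3*g^2 - 19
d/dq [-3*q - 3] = -3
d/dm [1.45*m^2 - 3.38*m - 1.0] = 2.9*m - 3.38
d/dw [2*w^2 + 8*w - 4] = 4*w + 8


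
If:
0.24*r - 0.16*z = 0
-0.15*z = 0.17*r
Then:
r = 0.00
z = 0.00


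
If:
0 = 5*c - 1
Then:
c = 1/5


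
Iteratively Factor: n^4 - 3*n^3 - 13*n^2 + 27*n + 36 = (n + 3)*(n^3 - 6*n^2 + 5*n + 12) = (n - 3)*(n + 3)*(n^2 - 3*n - 4) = (n - 4)*(n - 3)*(n + 3)*(n + 1)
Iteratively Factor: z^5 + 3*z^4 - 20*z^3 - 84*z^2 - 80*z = (z + 2)*(z^4 + z^3 - 22*z^2 - 40*z) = z*(z + 2)*(z^3 + z^2 - 22*z - 40) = z*(z - 5)*(z + 2)*(z^2 + 6*z + 8) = z*(z - 5)*(z + 2)^2*(z + 4)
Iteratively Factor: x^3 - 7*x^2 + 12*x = (x)*(x^2 - 7*x + 12) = x*(x - 4)*(x - 3)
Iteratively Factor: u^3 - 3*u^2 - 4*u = (u)*(u^2 - 3*u - 4) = u*(u + 1)*(u - 4)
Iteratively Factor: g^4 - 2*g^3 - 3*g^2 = (g)*(g^3 - 2*g^2 - 3*g) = g*(g + 1)*(g^2 - 3*g) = g^2*(g + 1)*(g - 3)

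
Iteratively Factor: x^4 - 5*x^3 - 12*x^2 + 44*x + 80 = (x - 4)*(x^3 - x^2 - 16*x - 20) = (x - 4)*(x + 2)*(x^2 - 3*x - 10) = (x - 5)*(x - 4)*(x + 2)*(x + 2)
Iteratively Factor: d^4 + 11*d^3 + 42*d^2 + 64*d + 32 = (d + 4)*(d^3 + 7*d^2 + 14*d + 8) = (d + 1)*(d + 4)*(d^2 + 6*d + 8) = (d + 1)*(d + 4)^2*(d + 2)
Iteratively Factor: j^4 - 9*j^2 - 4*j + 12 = (j + 2)*(j^3 - 2*j^2 - 5*j + 6) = (j - 3)*(j + 2)*(j^2 + j - 2) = (j - 3)*(j + 2)^2*(j - 1)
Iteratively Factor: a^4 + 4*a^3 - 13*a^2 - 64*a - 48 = (a + 3)*(a^3 + a^2 - 16*a - 16) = (a - 4)*(a + 3)*(a^2 + 5*a + 4) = (a - 4)*(a + 3)*(a + 4)*(a + 1)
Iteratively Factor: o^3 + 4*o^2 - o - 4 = (o - 1)*(o^2 + 5*o + 4) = (o - 1)*(o + 4)*(o + 1)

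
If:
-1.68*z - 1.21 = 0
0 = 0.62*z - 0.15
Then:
No Solution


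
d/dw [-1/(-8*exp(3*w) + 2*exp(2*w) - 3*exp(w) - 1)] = (-24*exp(2*w) + 4*exp(w) - 3)*exp(w)/(8*exp(3*w) - 2*exp(2*w) + 3*exp(w) + 1)^2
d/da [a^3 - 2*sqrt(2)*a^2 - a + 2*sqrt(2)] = 3*a^2 - 4*sqrt(2)*a - 1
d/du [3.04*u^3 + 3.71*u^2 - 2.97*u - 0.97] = 9.12*u^2 + 7.42*u - 2.97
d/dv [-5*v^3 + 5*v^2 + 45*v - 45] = -15*v^2 + 10*v + 45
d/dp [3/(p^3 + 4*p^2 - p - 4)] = 3*(-3*p^2 - 8*p + 1)/(p^3 + 4*p^2 - p - 4)^2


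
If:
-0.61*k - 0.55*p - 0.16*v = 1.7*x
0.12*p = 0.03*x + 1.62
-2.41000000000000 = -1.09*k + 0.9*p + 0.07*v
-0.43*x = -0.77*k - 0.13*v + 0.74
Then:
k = 9.27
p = 12.95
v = -56.51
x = -2.20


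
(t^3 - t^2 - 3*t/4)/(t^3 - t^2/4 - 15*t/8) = 2*(2*t + 1)/(4*t + 5)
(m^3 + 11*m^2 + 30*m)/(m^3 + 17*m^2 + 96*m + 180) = m/(m + 6)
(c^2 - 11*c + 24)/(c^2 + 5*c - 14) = (c^2 - 11*c + 24)/(c^2 + 5*c - 14)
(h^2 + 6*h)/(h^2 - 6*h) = (h + 6)/(h - 6)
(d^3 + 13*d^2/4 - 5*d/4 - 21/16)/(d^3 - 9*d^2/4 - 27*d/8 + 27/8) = (4*d^2 + 16*d + 7)/(2*(2*d^2 - 3*d - 9))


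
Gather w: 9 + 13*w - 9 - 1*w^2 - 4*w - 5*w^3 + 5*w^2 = -5*w^3 + 4*w^2 + 9*w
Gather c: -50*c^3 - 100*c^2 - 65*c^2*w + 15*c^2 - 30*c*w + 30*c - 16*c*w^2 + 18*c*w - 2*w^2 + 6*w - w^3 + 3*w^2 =-50*c^3 + c^2*(-65*w - 85) + c*(-16*w^2 - 12*w + 30) - w^3 + w^2 + 6*w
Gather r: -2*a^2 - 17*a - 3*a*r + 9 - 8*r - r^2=-2*a^2 - 17*a - r^2 + r*(-3*a - 8) + 9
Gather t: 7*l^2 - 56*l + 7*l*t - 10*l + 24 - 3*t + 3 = 7*l^2 - 66*l + t*(7*l - 3) + 27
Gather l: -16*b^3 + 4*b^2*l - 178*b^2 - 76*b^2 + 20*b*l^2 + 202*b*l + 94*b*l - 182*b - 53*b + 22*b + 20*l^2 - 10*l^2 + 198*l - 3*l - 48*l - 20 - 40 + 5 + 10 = -16*b^3 - 254*b^2 - 213*b + l^2*(20*b + 10) + l*(4*b^2 + 296*b + 147) - 45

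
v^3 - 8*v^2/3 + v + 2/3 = (v - 2)*(v - 1)*(v + 1/3)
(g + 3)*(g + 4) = g^2 + 7*g + 12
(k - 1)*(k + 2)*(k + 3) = k^3 + 4*k^2 + k - 6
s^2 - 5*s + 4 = (s - 4)*(s - 1)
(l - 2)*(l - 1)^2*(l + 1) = l^4 - 3*l^3 + l^2 + 3*l - 2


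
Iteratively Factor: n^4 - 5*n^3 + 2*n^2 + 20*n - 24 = (n + 2)*(n^3 - 7*n^2 + 16*n - 12) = (n - 3)*(n + 2)*(n^2 - 4*n + 4) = (n - 3)*(n - 2)*(n + 2)*(n - 2)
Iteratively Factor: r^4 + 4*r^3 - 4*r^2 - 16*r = (r + 2)*(r^3 + 2*r^2 - 8*r) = (r - 2)*(r + 2)*(r^2 + 4*r) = (r - 2)*(r + 2)*(r + 4)*(r)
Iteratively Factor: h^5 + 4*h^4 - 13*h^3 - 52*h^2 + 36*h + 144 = (h + 3)*(h^4 + h^3 - 16*h^2 - 4*h + 48) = (h - 3)*(h + 3)*(h^3 + 4*h^2 - 4*h - 16) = (h - 3)*(h - 2)*(h + 3)*(h^2 + 6*h + 8) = (h - 3)*(h - 2)*(h + 2)*(h + 3)*(h + 4)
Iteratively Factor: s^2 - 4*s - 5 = (s - 5)*(s + 1)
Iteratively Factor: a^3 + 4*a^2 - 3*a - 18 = (a - 2)*(a^2 + 6*a + 9) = (a - 2)*(a + 3)*(a + 3)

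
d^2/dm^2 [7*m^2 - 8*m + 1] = 14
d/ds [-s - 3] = -1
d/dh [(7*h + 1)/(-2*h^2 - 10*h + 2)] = (7*h^2/2 + h + 6)/(h^4 + 10*h^3 + 23*h^2 - 10*h + 1)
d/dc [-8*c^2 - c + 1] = -16*c - 1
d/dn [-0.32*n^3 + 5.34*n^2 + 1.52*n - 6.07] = -0.96*n^2 + 10.68*n + 1.52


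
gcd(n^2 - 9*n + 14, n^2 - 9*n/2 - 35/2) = n - 7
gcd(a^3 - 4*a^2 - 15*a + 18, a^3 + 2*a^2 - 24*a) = 1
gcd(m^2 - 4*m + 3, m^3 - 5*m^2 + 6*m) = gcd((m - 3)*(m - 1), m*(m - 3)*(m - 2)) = m - 3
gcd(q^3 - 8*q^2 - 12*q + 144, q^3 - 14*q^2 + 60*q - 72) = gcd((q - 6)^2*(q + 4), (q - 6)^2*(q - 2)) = q^2 - 12*q + 36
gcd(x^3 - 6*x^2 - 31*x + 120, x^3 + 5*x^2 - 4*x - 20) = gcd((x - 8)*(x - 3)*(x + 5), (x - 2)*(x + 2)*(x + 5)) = x + 5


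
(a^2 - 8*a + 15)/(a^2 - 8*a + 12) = (a^2 - 8*a + 15)/(a^2 - 8*a + 12)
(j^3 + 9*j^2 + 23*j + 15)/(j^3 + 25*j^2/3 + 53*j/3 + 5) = 3*(j + 1)/(3*j + 1)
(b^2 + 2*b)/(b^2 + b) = (b + 2)/(b + 1)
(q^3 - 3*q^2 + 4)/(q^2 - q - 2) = q - 2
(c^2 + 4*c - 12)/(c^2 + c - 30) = (c - 2)/(c - 5)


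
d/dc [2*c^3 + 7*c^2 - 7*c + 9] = 6*c^2 + 14*c - 7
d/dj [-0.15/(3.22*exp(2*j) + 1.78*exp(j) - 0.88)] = (0.966*exp(j) + 0.267)*exp(j)/(3.22*exp(2*j) + 1.78*exp(j) - 0.88)^2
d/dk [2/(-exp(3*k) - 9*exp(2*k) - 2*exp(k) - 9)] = (6*exp(2*k) + 36*exp(k) + 4)*exp(k)/(exp(3*k) + 9*exp(2*k) + 2*exp(k) + 9)^2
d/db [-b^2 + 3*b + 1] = 3 - 2*b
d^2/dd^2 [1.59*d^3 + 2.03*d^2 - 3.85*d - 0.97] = 9.54*d + 4.06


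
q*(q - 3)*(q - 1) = q^3 - 4*q^2 + 3*q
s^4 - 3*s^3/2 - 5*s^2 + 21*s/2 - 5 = (s - 2)*(s - 1)^2*(s + 5/2)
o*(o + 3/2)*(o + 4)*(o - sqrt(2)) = o^4 - sqrt(2)*o^3 + 11*o^3/2 - 11*sqrt(2)*o^2/2 + 6*o^2 - 6*sqrt(2)*o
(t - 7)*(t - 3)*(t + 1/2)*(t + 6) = t^4 - 7*t^3/2 - 41*t^2 + 213*t/2 + 63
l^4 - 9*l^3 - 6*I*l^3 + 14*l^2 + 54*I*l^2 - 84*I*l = l*(l - 7)*(l - 2)*(l - 6*I)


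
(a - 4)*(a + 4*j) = a^2 + 4*a*j - 4*a - 16*j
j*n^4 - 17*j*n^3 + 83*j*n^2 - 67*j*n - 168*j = (n - 8)*(n - 7)*(n - 3)*(j*n + j)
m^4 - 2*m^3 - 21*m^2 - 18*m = m*(m - 6)*(m + 1)*(m + 3)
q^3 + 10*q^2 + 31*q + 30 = (q + 2)*(q + 3)*(q + 5)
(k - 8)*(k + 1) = k^2 - 7*k - 8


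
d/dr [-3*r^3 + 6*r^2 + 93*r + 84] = -9*r^2 + 12*r + 93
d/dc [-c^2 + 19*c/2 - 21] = 19/2 - 2*c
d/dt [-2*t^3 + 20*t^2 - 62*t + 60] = -6*t^2 + 40*t - 62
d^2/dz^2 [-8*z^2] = -16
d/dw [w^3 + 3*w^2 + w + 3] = 3*w^2 + 6*w + 1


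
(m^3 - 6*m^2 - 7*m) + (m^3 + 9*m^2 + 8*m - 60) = 2*m^3 + 3*m^2 + m - 60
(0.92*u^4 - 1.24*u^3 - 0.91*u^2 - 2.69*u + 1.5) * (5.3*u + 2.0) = 4.876*u^5 - 4.732*u^4 - 7.303*u^3 - 16.077*u^2 + 2.57*u + 3.0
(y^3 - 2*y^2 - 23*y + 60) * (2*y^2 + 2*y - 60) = 2*y^5 - 2*y^4 - 110*y^3 + 194*y^2 + 1500*y - 3600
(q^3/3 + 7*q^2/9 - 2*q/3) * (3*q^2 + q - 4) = q^5 + 8*q^4/3 - 23*q^3/9 - 34*q^2/9 + 8*q/3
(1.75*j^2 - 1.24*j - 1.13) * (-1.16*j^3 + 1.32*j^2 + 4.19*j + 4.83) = -2.03*j^5 + 3.7484*j^4 + 7.0065*j^3 + 1.7653*j^2 - 10.7239*j - 5.4579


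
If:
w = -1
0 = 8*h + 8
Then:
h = -1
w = -1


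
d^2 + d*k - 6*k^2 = (d - 2*k)*(d + 3*k)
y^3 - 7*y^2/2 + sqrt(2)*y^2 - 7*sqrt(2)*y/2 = y*(y - 7/2)*(y + sqrt(2))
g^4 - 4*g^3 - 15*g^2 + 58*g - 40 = (g - 5)*(g - 2)*(g - 1)*(g + 4)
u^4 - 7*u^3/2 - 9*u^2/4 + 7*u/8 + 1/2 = (u - 4)*(u - 1/2)*(u + 1/2)^2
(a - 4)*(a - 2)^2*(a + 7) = a^4 - a^3 - 36*a^2 + 124*a - 112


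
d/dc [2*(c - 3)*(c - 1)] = 4*c - 8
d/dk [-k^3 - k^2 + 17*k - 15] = -3*k^2 - 2*k + 17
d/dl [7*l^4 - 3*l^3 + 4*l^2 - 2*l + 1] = 28*l^3 - 9*l^2 + 8*l - 2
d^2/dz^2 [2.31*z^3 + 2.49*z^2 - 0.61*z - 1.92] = 13.86*z + 4.98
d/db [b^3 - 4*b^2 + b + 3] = 3*b^2 - 8*b + 1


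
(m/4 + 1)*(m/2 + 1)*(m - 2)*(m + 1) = m^4/8 + 5*m^3/8 - 5*m/2 - 2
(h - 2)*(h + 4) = h^2 + 2*h - 8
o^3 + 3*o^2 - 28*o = o*(o - 4)*(o + 7)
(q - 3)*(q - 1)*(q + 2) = q^3 - 2*q^2 - 5*q + 6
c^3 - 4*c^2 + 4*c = c*(c - 2)^2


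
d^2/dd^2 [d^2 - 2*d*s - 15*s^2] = 2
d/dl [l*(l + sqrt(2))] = 2*l + sqrt(2)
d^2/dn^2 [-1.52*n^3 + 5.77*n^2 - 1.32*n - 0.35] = 11.54 - 9.12*n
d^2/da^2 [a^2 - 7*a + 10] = 2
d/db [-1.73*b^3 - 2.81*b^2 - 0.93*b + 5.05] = -5.19*b^2 - 5.62*b - 0.93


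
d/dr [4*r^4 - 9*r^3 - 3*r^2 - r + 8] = 16*r^3 - 27*r^2 - 6*r - 1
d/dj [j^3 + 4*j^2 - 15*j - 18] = 3*j^2 + 8*j - 15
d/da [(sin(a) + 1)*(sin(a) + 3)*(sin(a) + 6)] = (3*sin(a)^2 + 20*sin(a) + 27)*cos(a)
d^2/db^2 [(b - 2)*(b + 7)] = 2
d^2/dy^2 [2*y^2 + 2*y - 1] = 4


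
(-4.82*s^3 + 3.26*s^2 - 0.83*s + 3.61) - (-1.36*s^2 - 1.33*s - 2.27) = -4.82*s^3 + 4.62*s^2 + 0.5*s + 5.88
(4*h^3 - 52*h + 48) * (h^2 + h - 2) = 4*h^5 + 4*h^4 - 60*h^3 - 4*h^2 + 152*h - 96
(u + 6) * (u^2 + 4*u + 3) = u^3 + 10*u^2 + 27*u + 18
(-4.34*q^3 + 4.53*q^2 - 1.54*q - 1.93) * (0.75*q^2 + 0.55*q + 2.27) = -3.255*q^5 + 1.0105*q^4 - 8.5153*q^3 + 7.9886*q^2 - 4.5573*q - 4.3811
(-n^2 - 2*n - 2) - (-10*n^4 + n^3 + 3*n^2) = 10*n^4 - n^3 - 4*n^2 - 2*n - 2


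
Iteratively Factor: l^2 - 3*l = (l)*(l - 3)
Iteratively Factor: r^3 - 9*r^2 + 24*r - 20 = (r - 5)*(r^2 - 4*r + 4) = (r - 5)*(r - 2)*(r - 2)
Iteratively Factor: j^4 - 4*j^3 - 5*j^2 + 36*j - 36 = (j - 2)*(j^3 - 2*j^2 - 9*j + 18) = (j - 2)*(j + 3)*(j^2 - 5*j + 6) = (j - 2)^2*(j + 3)*(j - 3)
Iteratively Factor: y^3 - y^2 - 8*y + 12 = (y + 3)*(y^2 - 4*y + 4) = (y - 2)*(y + 3)*(y - 2)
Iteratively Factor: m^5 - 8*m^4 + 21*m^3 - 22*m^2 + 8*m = (m)*(m^4 - 8*m^3 + 21*m^2 - 22*m + 8) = m*(m - 2)*(m^3 - 6*m^2 + 9*m - 4) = m*(m - 2)*(m - 1)*(m^2 - 5*m + 4) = m*(m - 4)*(m - 2)*(m - 1)*(m - 1)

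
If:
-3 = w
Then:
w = -3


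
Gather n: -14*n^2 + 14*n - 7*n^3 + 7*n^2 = -7*n^3 - 7*n^2 + 14*n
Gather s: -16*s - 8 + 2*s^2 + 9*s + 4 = 2*s^2 - 7*s - 4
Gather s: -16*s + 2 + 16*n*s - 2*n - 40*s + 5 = -2*n + s*(16*n - 56) + 7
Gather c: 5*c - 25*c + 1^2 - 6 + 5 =-20*c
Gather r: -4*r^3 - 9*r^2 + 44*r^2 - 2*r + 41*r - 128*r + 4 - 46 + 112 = -4*r^3 + 35*r^2 - 89*r + 70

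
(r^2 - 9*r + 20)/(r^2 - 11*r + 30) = (r - 4)/(r - 6)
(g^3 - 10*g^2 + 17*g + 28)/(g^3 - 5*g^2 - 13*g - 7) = (g - 4)/(g + 1)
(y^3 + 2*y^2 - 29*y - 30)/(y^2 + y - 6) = (y^3 + 2*y^2 - 29*y - 30)/(y^2 + y - 6)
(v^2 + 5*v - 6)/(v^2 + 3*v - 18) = (v - 1)/(v - 3)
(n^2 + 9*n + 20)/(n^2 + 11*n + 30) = (n + 4)/(n + 6)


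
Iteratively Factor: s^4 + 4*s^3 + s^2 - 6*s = (s)*(s^3 + 4*s^2 + s - 6) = s*(s - 1)*(s^2 + 5*s + 6) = s*(s - 1)*(s + 3)*(s + 2)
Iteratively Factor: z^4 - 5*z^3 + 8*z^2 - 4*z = (z - 2)*(z^3 - 3*z^2 + 2*z) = (z - 2)*(z - 1)*(z^2 - 2*z) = (z - 2)^2*(z - 1)*(z)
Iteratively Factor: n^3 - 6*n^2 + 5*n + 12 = (n - 4)*(n^2 - 2*n - 3) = (n - 4)*(n - 3)*(n + 1)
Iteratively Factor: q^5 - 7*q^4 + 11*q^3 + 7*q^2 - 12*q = (q + 1)*(q^4 - 8*q^3 + 19*q^2 - 12*q) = (q - 3)*(q + 1)*(q^3 - 5*q^2 + 4*q) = (q - 3)*(q - 1)*(q + 1)*(q^2 - 4*q) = (q - 4)*(q - 3)*(q - 1)*(q + 1)*(q)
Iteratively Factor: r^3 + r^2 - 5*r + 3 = (r + 3)*(r^2 - 2*r + 1) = (r - 1)*(r + 3)*(r - 1)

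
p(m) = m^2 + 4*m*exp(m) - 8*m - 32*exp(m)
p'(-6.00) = -20.13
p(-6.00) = 83.86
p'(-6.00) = -20.13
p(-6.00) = 83.86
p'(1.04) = -73.37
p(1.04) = -86.00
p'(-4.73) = -17.87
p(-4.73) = 59.76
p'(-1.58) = -18.23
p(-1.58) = 7.24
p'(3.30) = -402.67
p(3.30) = -525.23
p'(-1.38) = -19.19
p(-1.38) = 3.51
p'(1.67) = -117.92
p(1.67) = -145.08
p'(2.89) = -298.03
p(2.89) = -382.55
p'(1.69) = -119.73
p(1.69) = -147.45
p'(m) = 4*m*exp(m) + 2*m - 28*exp(m) - 8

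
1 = 1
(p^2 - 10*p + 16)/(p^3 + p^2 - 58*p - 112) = (p - 2)/(p^2 + 9*p + 14)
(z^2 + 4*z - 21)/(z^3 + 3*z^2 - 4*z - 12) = (z^2 + 4*z - 21)/(z^3 + 3*z^2 - 4*z - 12)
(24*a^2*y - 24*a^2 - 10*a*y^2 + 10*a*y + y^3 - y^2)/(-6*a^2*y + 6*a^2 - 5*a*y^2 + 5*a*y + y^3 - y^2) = (-4*a + y)/(a + y)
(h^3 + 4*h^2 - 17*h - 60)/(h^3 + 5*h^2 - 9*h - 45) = (h - 4)/(h - 3)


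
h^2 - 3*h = h*(h - 3)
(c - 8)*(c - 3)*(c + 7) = c^3 - 4*c^2 - 53*c + 168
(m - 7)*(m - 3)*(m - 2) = m^3 - 12*m^2 + 41*m - 42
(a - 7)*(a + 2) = a^2 - 5*a - 14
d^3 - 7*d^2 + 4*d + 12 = (d - 6)*(d - 2)*(d + 1)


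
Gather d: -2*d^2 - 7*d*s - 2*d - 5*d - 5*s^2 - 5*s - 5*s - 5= -2*d^2 + d*(-7*s - 7) - 5*s^2 - 10*s - 5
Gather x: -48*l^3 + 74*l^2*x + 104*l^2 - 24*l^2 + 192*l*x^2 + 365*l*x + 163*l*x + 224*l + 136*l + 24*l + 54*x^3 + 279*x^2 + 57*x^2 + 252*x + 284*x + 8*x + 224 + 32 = -48*l^3 + 80*l^2 + 384*l + 54*x^3 + x^2*(192*l + 336) + x*(74*l^2 + 528*l + 544) + 256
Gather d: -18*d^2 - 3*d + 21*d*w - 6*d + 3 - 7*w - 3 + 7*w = -18*d^2 + d*(21*w - 9)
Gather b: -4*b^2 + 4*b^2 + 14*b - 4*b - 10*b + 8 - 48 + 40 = 0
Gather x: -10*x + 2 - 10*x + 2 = 4 - 20*x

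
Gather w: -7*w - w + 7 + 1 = 8 - 8*w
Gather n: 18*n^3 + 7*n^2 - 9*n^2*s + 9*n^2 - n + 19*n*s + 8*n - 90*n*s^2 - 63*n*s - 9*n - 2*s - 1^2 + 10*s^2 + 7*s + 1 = 18*n^3 + n^2*(16 - 9*s) + n*(-90*s^2 - 44*s - 2) + 10*s^2 + 5*s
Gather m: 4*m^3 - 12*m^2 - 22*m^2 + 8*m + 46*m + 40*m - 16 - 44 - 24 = 4*m^3 - 34*m^2 + 94*m - 84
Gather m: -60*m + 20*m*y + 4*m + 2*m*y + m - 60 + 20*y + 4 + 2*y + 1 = m*(22*y - 55) + 22*y - 55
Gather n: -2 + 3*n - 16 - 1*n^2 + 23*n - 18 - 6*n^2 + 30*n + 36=-7*n^2 + 56*n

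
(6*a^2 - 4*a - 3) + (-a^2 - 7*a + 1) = 5*a^2 - 11*a - 2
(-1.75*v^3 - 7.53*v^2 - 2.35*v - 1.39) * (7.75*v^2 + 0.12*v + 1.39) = -13.5625*v^5 - 58.5675*v^4 - 21.5486*v^3 - 21.5212*v^2 - 3.4333*v - 1.9321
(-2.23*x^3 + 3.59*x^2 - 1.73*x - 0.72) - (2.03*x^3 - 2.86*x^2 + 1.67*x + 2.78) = -4.26*x^3 + 6.45*x^2 - 3.4*x - 3.5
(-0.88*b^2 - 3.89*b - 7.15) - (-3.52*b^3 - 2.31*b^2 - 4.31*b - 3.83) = 3.52*b^3 + 1.43*b^2 + 0.419999999999999*b - 3.32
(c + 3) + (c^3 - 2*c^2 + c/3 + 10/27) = c^3 - 2*c^2 + 4*c/3 + 91/27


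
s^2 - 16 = (s - 4)*(s + 4)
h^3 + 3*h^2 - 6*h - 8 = (h - 2)*(h + 1)*(h + 4)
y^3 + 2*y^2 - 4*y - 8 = (y - 2)*(y + 2)^2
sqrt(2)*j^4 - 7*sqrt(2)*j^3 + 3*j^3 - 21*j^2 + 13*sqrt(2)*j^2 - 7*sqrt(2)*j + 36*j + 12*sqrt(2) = (j - 4)*(j - 3)*(j + sqrt(2))*(sqrt(2)*j + 1)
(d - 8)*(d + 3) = d^2 - 5*d - 24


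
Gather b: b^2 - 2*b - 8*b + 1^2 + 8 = b^2 - 10*b + 9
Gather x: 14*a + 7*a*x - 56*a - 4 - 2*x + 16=-42*a + x*(7*a - 2) + 12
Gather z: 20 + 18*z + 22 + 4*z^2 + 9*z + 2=4*z^2 + 27*z + 44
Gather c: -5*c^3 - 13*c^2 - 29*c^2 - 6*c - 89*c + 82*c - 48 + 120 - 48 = -5*c^3 - 42*c^2 - 13*c + 24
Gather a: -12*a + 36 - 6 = 30 - 12*a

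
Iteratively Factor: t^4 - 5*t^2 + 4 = (t + 2)*(t^3 - 2*t^2 - t + 2) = (t - 2)*(t + 2)*(t^2 - 1) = (t - 2)*(t - 1)*(t + 2)*(t + 1)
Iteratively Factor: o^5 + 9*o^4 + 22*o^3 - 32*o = (o)*(o^4 + 9*o^3 + 22*o^2 - 32) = o*(o + 4)*(o^3 + 5*o^2 + 2*o - 8) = o*(o + 4)^2*(o^2 + o - 2) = o*(o + 2)*(o + 4)^2*(o - 1)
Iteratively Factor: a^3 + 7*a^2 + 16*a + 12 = (a + 2)*(a^2 + 5*a + 6) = (a + 2)*(a + 3)*(a + 2)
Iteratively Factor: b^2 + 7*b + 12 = (b + 4)*(b + 3)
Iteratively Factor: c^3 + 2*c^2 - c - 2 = (c - 1)*(c^2 + 3*c + 2) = (c - 1)*(c + 2)*(c + 1)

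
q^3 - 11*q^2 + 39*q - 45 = (q - 5)*(q - 3)^2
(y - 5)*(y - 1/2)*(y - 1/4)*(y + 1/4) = y^4 - 11*y^3/2 + 39*y^2/16 + 11*y/32 - 5/32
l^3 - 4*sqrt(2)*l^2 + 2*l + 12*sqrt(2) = (l - 3*sqrt(2))*(l - 2*sqrt(2))*(l + sqrt(2))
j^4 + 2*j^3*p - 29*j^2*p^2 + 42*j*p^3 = j*(j - 3*p)*(j - 2*p)*(j + 7*p)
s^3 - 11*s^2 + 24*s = s*(s - 8)*(s - 3)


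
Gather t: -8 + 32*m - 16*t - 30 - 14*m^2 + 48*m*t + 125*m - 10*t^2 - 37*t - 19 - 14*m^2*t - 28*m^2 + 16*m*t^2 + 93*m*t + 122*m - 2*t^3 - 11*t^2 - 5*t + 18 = -42*m^2 + 279*m - 2*t^3 + t^2*(16*m - 21) + t*(-14*m^2 + 141*m - 58) - 39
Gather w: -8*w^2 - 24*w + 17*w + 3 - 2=-8*w^2 - 7*w + 1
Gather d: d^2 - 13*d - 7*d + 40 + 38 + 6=d^2 - 20*d + 84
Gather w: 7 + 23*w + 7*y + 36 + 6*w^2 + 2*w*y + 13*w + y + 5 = 6*w^2 + w*(2*y + 36) + 8*y + 48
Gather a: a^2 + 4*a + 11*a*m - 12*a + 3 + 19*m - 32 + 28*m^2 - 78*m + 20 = a^2 + a*(11*m - 8) + 28*m^2 - 59*m - 9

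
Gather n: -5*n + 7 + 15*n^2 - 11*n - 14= 15*n^2 - 16*n - 7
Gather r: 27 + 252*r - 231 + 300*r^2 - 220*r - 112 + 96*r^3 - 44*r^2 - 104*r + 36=96*r^3 + 256*r^2 - 72*r - 280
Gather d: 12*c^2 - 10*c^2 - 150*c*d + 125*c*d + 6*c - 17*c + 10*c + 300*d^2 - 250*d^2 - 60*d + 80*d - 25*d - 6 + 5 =2*c^2 - c + 50*d^2 + d*(-25*c - 5) - 1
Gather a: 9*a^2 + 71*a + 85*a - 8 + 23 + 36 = 9*a^2 + 156*a + 51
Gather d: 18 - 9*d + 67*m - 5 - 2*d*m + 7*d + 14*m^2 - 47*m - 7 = d*(-2*m - 2) + 14*m^2 + 20*m + 6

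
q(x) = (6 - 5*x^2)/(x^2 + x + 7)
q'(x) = -10*x/(x^2 + x + 7) + (6 - 5*x^2)*(-2*x - 1)/(x^2 + x + 7)^2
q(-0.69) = 0.53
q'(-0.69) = 1.05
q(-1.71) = -1.05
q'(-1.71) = 1.77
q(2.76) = -1.85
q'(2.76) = -0.90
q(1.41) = -0.38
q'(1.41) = -1.22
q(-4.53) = -4.20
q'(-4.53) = 0.50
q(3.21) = -2.22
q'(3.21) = -0.76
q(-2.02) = -1.59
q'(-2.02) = 1.70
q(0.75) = 0.38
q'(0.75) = -1.02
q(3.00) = -2.05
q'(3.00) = -0.82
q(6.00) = -3.55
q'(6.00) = -0.28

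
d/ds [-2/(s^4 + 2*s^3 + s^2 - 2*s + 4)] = 4*(2*s^3 + 3*s^2 + s - 1)/(s^4 + 2*s^3 + s^2 - 2*s + 4)^2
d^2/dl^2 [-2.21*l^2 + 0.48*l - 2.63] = -4.42000000000000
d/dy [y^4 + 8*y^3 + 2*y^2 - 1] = 4*y*(y^2 + 6*y + 1)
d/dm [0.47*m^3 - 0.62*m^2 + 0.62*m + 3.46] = 1.41*m^2 - 1.24*m + 0.62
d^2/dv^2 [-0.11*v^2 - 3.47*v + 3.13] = -0.220000000000000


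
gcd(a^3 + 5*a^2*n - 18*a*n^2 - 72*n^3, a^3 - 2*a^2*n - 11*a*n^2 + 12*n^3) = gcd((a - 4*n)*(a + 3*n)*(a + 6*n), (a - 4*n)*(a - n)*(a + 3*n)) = a^2 - a*n - 12*n^2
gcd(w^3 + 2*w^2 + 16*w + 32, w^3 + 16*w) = w^2 + 16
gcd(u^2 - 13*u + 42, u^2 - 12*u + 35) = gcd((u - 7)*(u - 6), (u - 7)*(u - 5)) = u - 7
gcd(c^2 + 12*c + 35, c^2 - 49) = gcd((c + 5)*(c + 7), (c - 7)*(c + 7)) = c + 7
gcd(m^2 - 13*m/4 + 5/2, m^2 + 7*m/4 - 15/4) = m - 5/4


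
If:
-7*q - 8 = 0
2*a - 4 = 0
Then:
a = 2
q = -8/7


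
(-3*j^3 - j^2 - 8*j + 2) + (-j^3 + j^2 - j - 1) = -4*j^3 - 9*j + 1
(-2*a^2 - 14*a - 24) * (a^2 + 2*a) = -2*a^4 - 18*a^3 - 52*a^2 - 48*a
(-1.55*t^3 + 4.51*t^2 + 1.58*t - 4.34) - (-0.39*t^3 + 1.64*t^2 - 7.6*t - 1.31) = -1.16*t^3 + 2.87*t^2 + 9.18*t - 3.03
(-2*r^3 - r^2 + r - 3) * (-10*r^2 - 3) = 20*r^5 + 10*r^4 - 4*r^3 + 33*r^2 - 3*r + 9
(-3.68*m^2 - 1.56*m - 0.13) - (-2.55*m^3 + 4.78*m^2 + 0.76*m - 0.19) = 2.55*m^3 - 8.46*m^2 - 2.32*m + 0.06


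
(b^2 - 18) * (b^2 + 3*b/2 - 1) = b^4 + 3*b^3/2 - 19*b^2 - 27*b + 18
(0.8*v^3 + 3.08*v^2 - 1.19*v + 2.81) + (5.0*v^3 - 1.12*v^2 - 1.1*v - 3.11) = 5.8*v^3 + 1.96*v^2 - 2.29*v - 0.3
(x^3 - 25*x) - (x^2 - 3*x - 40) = x^3 - x^2 - 22*x + 40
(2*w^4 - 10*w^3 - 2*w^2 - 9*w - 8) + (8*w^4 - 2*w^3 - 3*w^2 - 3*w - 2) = 10*w^4 - 12*w^3 - 5*w^2 - 12*w - 10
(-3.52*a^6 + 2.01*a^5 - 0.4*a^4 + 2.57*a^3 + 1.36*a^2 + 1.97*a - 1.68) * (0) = 0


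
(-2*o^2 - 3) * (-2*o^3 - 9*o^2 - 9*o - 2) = 4*o^5 + 18*o^4 + 24*o^3 + 31*o^2 + 27*o + 6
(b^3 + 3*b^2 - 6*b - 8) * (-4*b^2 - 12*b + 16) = -4*b^5 - 24*b^4 + 4*b^3 + 152*b^2 - 128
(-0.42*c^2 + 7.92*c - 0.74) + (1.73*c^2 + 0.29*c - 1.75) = 1.31*c^2 + 8.21*c - 2.49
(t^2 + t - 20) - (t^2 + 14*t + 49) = -13*t - 69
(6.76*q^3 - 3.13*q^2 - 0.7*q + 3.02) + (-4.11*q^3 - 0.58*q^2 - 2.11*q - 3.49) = 2.65*q^3 - 3.71*q^2 - 2.81*q - 0.47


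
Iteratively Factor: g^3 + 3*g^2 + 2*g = (g + 2)*(g^2 + g) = (g + 1)*(g + 2)*(g)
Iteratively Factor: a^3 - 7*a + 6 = (a + 3)*(a^2 - 3*a + 2) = (a - 1)*(a + 3)*(a - 2)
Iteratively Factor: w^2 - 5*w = (w - 5)*(w)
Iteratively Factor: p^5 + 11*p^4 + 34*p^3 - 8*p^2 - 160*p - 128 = (p - 2)*(p^4 + 13*p^3 + 60*p^2 + 112*p + 64) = (p - 2)*(p + 4)*(p^3 + 9*p^2 + 24*p + 16) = (p - 2)*(p + 4)^2*(p^2 + 5*p + 4) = (p - 2)*(p + 1)*(p + 4)^2*(p + 4)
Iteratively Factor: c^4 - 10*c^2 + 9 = (c + 3)*(c^3 - 3*c^2 - c + 3) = (c + 1)*(c + 3)*(c^2 - 4*c + 3) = (c - 3)*(c + 1)*(c + 3)*(c - 1)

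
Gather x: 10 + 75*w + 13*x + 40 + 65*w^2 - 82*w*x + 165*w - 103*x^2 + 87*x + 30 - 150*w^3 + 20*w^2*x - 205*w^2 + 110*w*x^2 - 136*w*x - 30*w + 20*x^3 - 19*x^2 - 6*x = -150*w^3 - 140*w^2 + 210*w + 20*x^3 + x^2*(110*w - 122) + x*(20*w^2 - 218*w + 94) + 80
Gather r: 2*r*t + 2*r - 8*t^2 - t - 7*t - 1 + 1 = r*(2*t + 2) - 8*t^2 - 8*t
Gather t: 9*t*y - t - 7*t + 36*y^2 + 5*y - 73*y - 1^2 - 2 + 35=t*(9*y - 8) + 36*y^2 - 68*y + 32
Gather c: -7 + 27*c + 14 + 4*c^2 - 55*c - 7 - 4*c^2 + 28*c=0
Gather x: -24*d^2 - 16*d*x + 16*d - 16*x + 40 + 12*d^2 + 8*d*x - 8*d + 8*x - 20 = -12*d^2 + 8*d + x*(-8*d - 8) + 20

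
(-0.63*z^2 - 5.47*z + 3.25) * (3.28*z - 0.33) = -2.0664*z^3 - 17.7337*z^2 + 12.4651*z - 1.0725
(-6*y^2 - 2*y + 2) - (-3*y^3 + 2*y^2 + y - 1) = 3*y^3 - 8*y^2 - 3*y + 3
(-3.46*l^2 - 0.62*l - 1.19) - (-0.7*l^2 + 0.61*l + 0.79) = -2.76*l^2 - 1.23*l - 1.98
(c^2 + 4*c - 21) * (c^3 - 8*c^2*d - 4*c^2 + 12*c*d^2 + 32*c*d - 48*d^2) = c^5 - 8*c^4*d + 12*c^3*d^2 - 37*c^3 + 296*c^2*d + 84*c^2 - 444*c*d^2 - 672*c*d + 1008*d^2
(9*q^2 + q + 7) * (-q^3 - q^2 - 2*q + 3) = -9*q^5 - 10*q^4 - 26*q^3 + 18*q^2 - 11*q + 21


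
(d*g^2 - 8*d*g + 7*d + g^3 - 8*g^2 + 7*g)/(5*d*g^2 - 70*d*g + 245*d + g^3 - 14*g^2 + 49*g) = (d*g - d + g^2 - g)/(5*d*g - 35*d + g^2 - 7*g)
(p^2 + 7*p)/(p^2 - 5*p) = (p + 7)/(p - 5)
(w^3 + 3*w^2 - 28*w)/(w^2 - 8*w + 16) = w*(w + 7)/(w - 4)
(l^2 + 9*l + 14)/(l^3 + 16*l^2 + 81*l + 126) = (l + 2)/(l^2 + 9*l + 18)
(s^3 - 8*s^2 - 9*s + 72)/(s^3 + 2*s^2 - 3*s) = (s^2 - 11*s + 24)/(s*(s - 1))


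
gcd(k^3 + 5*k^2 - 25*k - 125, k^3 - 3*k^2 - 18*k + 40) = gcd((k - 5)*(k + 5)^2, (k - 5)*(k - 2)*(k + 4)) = k - 5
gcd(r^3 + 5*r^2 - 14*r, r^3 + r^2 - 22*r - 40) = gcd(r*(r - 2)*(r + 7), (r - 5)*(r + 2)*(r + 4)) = 1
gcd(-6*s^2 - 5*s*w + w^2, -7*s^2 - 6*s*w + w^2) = s + w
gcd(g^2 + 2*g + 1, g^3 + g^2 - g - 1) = g^2 + 2*g + 1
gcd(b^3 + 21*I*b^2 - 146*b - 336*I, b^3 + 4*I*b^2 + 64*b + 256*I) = b + 8*I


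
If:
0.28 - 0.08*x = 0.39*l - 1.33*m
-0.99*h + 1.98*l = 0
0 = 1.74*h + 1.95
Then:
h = -1.12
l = -0.56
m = 0.0601503759398496*x - 0.374837956961369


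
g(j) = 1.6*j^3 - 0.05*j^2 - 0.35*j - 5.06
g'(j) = 4.8*j^2 - 0.1*j - 0.35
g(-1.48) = -9.84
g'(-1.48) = 10.31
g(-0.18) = -5.01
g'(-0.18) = -0.18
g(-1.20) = -7.48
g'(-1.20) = 6.68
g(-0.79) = -5.60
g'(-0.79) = 2.72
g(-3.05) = -49.85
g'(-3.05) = 44.61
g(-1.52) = -10.26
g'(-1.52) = 10.89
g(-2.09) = -19.15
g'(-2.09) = 20.83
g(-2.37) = -25.81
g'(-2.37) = 26.85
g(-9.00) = -1172.36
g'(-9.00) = 389.35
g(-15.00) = -5411.06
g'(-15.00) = 1081.15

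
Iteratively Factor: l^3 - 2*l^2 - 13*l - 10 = (l - 5)*(l^2 + 3*l + 2) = (l - 5)*(l + 2)*(l + 1)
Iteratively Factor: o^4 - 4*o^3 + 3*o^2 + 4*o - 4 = (o - 1)*(o^3 - 3*o^2 + 4) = (o - 2)*(o - 1)*(o^2 - o - 2) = (o - 2)*(o - 1)*(o + 1)*(o - 2)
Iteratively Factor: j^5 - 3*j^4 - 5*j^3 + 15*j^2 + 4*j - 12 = (j - 1)*(j^4 - 2*j^3 - 7*j^2 + 8*j + 12) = (j - 2)*(j - 1)*(j^3 - 7*j - 6) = (j - 2)*(j - 1)*(j + 1)*(j^2 - j - 6) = (j - 3)*(j - 2)*(j - 1)*(j + 1)*(j + 2)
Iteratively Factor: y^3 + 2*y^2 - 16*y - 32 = (y - 4)*(y^2 + 6*y + 8) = (y - 4)*(y + 2)*(y + 4)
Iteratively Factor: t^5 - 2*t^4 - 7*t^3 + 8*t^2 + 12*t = (t + 2)*(t^4 - 4*t^3 + t^2 + 6*t) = t*(t + 2)*(t^3 - 4*t^2 + t + 6) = t*(t - 2)*(t + 2)*(t^2 - 2*t - 3) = t*(t - 2)*(t + 1)*(t + 2)*(t - 3)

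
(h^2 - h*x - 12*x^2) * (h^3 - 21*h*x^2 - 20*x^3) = h^5 - h^4*x - 33*h^3*x^2 + h^2*x^3 + 272*h*x^4 + 240*x^5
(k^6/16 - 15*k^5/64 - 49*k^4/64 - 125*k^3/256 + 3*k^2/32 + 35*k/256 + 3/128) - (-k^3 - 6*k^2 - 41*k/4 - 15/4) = k^6/16 - 15*k^5/64 - 49*k^4/64 + 131*k^3/256 + 195*k^2/32 + 2659*k/256 + 483/128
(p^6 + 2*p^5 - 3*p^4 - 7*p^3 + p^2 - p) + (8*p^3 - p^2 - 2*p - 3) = p^6 + 2*p^5 - 3*p^4 + p^3 - 3*p - 3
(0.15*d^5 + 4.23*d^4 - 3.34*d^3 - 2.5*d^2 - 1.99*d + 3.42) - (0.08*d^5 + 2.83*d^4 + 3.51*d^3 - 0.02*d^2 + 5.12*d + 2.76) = 0.07*d^5 + 1.4*d^4 - 6.85*d^3 - 2.48*d^2 - 7.11*d + 0.66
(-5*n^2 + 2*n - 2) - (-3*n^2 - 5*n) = -2*n^2 + 7*n - 2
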